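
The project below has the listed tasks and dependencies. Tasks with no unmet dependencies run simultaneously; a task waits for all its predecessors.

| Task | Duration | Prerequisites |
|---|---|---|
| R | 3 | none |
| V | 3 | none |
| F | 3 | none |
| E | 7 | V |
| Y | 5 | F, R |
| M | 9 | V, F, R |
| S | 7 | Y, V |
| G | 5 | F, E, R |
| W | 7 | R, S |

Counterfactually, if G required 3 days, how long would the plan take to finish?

22

As given, the longest chain is R→Y→S→W = 3+5+7+7 = 22, so the finish is 22 days.
G is off the critical path — its longest chain is 15 days, giving 7 of slack.
No other chain overtakes it, so the finish is 22 days.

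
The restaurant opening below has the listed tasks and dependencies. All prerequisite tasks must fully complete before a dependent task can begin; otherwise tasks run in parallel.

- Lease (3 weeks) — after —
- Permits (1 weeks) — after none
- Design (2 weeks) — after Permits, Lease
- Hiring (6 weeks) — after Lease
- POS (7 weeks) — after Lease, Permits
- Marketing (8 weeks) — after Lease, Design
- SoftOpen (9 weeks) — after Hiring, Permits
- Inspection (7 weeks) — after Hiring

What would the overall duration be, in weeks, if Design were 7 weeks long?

Critical path before the change: Lease→Hiring→SoftOpen = 3+6+9 = 18 giving 18 weeks.
Design is off the critical path — its longest chain is 13 weeks, giving 5 of slack.
The binding chain switches to Lease→Design→Marketing = 3+7+8 = 18; finish 18 weeks.

18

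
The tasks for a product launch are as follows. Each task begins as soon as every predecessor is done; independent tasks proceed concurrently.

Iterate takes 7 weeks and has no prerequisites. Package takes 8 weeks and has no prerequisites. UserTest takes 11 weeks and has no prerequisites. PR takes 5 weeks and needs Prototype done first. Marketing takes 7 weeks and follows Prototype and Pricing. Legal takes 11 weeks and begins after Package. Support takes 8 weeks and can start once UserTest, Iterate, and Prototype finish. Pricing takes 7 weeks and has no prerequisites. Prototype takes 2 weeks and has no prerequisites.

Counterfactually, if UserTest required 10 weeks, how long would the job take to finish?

Baseline: UserTest→Support = 11+8 = 19 → 19 weeks.
UserTest is on the critical path; changing it to 10 makes that path 18 weeks.
Now Package→Legal = 8+11 = 19 is longest, so the finish becomes 19 weeks.

19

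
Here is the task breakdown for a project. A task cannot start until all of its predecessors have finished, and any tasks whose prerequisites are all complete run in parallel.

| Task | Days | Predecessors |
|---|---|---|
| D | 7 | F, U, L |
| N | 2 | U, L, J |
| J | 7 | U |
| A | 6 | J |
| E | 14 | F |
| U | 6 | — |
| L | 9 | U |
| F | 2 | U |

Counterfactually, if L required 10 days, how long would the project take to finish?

As given, the longest chain is U→L→D = 6+9+7 = 22, so the finish is 22 days.
Since L is critical, the +1 change carries straight to that chain (now 23 days).
The critical path is still U→L→D; finish is now 23 days.

23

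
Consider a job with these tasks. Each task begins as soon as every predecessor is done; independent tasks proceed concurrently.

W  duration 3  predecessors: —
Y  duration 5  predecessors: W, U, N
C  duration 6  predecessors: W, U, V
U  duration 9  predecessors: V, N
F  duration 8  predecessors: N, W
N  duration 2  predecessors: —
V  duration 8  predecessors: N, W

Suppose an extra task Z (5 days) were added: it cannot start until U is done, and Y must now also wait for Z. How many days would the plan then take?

Originally the plan takes 26 days.
With Z inserted, Y now waits for max(W, U, N, Z).
New critical path: W→V→U→Z→Y = 3+8+9+5+5 = 30 ⇒ 30 days.

30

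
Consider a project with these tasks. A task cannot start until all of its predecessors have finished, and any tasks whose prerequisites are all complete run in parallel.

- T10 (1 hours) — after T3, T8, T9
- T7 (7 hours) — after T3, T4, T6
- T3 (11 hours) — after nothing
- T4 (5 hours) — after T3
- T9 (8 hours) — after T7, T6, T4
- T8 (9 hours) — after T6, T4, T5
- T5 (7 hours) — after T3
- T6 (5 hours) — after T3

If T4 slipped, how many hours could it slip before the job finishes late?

The longest chain is T3→T4→T7→T9→T10 = 11+5+7+8+1 = 32; overall finish 32 hours.
The longest chain containing T4 totals 32 hours.
Slack of T4 = 11 − 11 = 0 hours.

0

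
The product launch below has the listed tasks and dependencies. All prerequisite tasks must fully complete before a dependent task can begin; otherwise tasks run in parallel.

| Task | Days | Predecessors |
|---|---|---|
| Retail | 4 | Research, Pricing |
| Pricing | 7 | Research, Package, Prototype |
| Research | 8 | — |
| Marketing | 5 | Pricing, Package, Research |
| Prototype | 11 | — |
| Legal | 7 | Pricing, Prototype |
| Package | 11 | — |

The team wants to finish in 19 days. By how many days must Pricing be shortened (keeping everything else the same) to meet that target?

Current finish: 25 days; target: 19.
Pricing is on every critical path, so each day cut from Pricing cuts the finish by one (this holds down to a finish of 19).
Need 25 − 19 = 6 days off Pricing → Pricing becomes 1 day, finish becomes 19.

6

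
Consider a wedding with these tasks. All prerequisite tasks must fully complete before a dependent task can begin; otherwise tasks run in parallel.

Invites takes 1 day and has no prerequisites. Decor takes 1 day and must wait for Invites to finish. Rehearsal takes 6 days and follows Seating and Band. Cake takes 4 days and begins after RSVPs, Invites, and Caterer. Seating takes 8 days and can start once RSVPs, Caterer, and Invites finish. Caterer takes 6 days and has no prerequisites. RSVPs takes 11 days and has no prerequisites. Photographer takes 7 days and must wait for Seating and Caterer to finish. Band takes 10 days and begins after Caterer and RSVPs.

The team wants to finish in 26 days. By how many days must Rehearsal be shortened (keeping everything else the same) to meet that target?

Current finish: 27 days; target: 26.
Rehearsal is on every critical path, so each day cut from Rehearsal cuts the finish by one (this holds down to a finish of 26).
Need 27 − 26 = 1 day off Rehearsal → Rehearsal becomes 5 days, finish becomes 26.

1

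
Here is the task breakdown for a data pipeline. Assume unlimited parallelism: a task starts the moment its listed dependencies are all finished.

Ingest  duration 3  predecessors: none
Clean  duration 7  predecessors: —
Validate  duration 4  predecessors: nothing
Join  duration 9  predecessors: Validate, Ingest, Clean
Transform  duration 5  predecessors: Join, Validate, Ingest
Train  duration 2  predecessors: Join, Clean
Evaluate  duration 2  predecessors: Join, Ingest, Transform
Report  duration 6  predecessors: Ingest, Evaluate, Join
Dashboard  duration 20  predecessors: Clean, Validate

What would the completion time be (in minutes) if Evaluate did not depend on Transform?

27

With the dependency in place, Clean→Join→Transform→Evaluate→Report = 7+9+5+2+6 = 29 sets the finish at 29 minutes.
Without Transform→Evaluate, Evaluate's earliest start moves from 21 to 16.
After: Clean→Dashboard = 7+20 = 27 → 27 minutes.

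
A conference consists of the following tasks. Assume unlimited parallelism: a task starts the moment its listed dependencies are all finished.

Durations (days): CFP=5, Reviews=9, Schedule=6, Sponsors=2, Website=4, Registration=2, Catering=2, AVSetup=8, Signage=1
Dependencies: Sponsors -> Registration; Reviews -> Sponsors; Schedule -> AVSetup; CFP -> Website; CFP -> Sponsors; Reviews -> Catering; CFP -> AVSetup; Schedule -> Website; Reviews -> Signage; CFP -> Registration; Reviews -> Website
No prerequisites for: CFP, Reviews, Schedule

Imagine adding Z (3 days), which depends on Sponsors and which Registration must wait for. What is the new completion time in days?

Originally the schedule takes 14 days.
With Z inserted, Registration now waits for max(Sponsors, CFP, Z).
New critical path: Reviews→Sponsors→Z→Registration = 9+2+3+2 = 16 ⇒ 16 days.

16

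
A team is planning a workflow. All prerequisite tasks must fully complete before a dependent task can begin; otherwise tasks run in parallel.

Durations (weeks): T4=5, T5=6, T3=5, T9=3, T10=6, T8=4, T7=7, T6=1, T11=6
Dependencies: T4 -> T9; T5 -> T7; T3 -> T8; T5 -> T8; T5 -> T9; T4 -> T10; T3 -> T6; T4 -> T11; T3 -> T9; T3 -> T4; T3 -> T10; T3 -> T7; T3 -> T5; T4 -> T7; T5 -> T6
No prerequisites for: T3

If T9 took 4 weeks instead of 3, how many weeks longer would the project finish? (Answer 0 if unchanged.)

As given, the longest chain is T3→T5→T7 = 5+6+7 = 18, so the finish is 18 weeks.
T9 is off the critical path — its longest chain is 14 weeks, giving 4 of slack.
The critical path is still T3→T5→T7; finish is now 18 weeks.
Change in finish: 18 − 18 = +0 weeks.

0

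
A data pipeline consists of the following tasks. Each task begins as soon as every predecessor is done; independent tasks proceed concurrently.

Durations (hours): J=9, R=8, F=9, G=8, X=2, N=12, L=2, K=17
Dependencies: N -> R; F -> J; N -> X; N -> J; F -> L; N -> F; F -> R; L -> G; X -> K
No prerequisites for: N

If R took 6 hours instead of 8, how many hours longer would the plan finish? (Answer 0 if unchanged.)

Critical path before the change: N→F→L→G = 12+9+2+8 = 31 giving 31 hours.
The longest path through R is only 29 hours, so R has float 2.
No other chain overtakes it, so the finish is 31 hours.
Change in finish: 31 − 31 = +0 hours.

0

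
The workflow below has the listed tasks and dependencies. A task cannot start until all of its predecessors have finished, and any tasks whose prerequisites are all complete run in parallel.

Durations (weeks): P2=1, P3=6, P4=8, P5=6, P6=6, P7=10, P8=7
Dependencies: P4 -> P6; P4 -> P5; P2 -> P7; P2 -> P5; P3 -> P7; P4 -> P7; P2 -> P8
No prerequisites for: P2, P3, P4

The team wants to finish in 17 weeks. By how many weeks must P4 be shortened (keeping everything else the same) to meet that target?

1

Current finish: 18 weeks; target: 17.
P4 is on every critical path, so each week cut from P4 cuts the finish by one (this holds down to a finish of 16).
Need 18 − 17 = 1 week off P4 → P4 becomes 7 weeks, finish becomes 17.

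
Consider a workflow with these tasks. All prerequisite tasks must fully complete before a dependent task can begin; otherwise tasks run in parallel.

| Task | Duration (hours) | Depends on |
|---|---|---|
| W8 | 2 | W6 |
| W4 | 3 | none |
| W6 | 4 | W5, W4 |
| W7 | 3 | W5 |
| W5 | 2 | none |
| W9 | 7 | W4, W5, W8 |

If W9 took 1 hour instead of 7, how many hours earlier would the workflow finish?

As given, the longest chain is W4→W6→W8→W9 = 3+4+2+7 = 16, so the finish is 16 hours.
W9 lies on that path, so at 1 hour the path becomes 10 hours.
That remains the longest chain; total 10 hours.
Change in finish: 10 − 16 = -6 hours.

6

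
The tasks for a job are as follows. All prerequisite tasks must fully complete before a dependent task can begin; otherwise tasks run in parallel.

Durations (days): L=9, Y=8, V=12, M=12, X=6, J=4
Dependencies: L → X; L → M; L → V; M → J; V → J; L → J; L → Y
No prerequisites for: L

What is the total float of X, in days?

10

The longest chain is L→V→J = 9+12+4 = 25; overall finish 25 days.
X finishes as early as 15 and must finish by 25.
Float = 25 − 15 = 10.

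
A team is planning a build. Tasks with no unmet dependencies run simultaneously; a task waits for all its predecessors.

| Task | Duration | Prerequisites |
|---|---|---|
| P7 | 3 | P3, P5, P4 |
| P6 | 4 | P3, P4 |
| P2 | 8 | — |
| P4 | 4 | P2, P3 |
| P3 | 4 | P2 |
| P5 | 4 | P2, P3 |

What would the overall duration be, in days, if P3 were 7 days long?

23

Critical path before the change: P2→P3→P4→P6 = 8+4+4+4 = 20 giving 20 days.
Since P3 is critical, the +3 change carries straight to that chain (now 23 days).
No other chain overtakes it, so the finish is 23 days.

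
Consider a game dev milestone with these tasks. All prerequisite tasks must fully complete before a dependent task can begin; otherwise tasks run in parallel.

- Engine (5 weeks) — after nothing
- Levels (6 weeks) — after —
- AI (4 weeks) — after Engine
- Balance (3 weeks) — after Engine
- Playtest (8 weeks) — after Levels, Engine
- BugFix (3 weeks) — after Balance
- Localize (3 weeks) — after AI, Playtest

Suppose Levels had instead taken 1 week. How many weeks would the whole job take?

Baseline: Levels→Playtest→Localize = 6+8+3 = 17 → 17 weeks.
Levels lies on that path, so at 1 week the path becomes 12 weeks.
New critical path: Engine→Playtest→Localize = 5+8+3 = 16 ⇒ 16 weeks.

16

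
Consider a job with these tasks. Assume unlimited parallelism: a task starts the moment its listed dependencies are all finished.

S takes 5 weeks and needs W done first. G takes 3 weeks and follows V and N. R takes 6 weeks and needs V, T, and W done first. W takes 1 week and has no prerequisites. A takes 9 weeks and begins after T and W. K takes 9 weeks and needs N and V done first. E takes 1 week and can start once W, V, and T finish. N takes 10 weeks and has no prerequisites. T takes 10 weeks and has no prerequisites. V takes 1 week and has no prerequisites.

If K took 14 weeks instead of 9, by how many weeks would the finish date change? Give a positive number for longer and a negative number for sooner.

Baseline: N→K = 10+9 = 19 → 19 weeks.
K is on the critical path; changing it to 14 makes that path 24 weeks.
The critical path is still N→K; finish is now 24 weeks.
Change in finish: 24 − 19 = +5 weeks.

5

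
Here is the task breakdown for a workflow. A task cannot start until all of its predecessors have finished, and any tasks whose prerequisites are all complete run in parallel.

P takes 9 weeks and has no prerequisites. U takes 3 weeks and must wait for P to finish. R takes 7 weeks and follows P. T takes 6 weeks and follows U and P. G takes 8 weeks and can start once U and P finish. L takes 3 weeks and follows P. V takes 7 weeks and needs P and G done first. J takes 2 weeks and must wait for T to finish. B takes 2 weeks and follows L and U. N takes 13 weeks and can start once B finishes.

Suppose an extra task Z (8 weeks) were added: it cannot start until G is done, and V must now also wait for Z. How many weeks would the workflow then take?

35

Originally the workflow takes 27 weeks.
With Z inserted, V now waits for max(P, G, Z).
New critical path: P→U→G→Z→V = 9+3+8+8+7 = 35 ⇒ 35 weeks.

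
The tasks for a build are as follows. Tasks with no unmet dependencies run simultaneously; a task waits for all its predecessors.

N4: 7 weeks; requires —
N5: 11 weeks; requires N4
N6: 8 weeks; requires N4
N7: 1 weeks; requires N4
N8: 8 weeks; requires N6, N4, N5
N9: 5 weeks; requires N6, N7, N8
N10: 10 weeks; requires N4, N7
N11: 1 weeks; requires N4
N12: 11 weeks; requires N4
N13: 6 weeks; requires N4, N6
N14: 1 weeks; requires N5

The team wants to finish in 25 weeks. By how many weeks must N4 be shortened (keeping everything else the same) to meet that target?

Current finish: 31 weeks; target: 25.
N4 is on every critical path, so each week cut from N4 cuts the finish by one (this holds down to a finish of 25).
Need 31 − 25 = 6 weeks off N4 → N4 becomes 1 week, finish becomes 25.

6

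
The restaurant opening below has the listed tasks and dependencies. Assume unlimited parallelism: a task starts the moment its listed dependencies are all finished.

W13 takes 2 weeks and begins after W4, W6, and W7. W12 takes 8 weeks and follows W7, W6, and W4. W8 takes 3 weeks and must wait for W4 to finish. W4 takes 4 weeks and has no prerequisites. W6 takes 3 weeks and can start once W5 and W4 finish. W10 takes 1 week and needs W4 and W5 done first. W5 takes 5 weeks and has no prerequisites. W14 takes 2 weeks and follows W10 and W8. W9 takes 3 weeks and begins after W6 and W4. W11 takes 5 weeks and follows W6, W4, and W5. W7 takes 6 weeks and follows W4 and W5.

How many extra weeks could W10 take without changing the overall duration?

Critical path: W5→W7→W12 = 5+6+8 = 19, so the finish is 19 weeks.
Longest path through W10: 8 weeks (earliest finish 6, latest finish 17).
Float = 19 − 8 = 11.

11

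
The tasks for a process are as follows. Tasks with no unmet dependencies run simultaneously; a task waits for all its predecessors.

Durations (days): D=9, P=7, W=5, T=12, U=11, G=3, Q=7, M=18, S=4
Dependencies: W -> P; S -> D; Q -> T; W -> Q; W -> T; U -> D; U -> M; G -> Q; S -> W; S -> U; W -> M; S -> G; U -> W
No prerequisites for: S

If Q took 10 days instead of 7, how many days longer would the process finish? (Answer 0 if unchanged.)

3

The binding path is S→U→W→Q→T = 4+11+5+7+12 = 39; finish at 39 days.
Q is on the critical path; changing it to 10 makes that path 42 days.
No other chain overtakes it, so the finish is 42 days.
Change in finish: 42 − 39 = +3 days.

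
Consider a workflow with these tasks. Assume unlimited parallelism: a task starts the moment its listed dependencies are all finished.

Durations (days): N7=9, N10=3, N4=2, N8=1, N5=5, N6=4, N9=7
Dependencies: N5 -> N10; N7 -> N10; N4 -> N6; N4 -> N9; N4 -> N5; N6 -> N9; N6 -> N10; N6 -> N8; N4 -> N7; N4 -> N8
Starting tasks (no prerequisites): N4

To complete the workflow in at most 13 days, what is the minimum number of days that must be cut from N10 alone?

1

Current finish: 14 days; target: 13.
N10 is on every critical path, so each day cut from N10 cuts the finish by one (this holds down to a finish of 13).
Need 14 − 13 = 1 day off N10 → N10 becomes 2 days, finish becomes 13.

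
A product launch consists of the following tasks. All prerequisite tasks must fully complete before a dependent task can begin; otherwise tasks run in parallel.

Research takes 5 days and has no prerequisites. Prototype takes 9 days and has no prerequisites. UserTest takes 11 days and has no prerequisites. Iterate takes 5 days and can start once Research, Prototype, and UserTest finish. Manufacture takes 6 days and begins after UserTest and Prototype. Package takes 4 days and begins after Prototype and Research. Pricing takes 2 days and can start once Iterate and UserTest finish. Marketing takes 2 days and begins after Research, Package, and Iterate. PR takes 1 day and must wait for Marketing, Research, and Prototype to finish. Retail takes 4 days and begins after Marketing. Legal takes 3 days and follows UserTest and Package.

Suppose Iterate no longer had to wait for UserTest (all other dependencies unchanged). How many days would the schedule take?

Before: longest chain UserTest→Iterate→Marketing→Retail = 11+5+2+4 = 22, finish 22.
Without UserTest→Iterate, Iterate's earliest start moves from 11 to 9.
After: Prototype→Iterate→Marketing→Retail = 9+5+2+4 = 20 → 20 days.

20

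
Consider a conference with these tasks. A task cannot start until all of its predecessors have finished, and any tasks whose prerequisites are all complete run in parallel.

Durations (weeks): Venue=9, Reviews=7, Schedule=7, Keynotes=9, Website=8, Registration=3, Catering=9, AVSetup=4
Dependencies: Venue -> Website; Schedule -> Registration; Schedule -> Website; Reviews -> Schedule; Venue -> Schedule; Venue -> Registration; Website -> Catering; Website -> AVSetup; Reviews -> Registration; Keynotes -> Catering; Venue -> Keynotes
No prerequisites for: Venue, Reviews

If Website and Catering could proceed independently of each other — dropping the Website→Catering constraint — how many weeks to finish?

28

Original critical path: Venue→Schedule→Website→Catering = 9+7+8+9 = 33 ⇒ 33 weeks.
Without Website→Catering, Catering's earliest start moves from 24 to 18.
After: Venue→Schedule→Website→AVSetup = 9+7+8+4 = 28 → 28 weeks.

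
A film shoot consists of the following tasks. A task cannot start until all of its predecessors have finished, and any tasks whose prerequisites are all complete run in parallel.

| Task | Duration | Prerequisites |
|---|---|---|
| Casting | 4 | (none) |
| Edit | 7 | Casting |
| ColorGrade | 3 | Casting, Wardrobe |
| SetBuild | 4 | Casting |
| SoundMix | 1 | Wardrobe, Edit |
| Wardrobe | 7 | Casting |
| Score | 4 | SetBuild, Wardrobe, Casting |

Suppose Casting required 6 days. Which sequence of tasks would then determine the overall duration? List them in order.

Casting, Wardrobe, Score

Critical path before the change: Casting→Wardrobe→Score = 4+7+4 = 15 giving 15 days.
Casting lies on that path, so at 6 days the path becomes 17 days.
The critical path is still Casting→Wardrobe→Score; finish is now 17 days.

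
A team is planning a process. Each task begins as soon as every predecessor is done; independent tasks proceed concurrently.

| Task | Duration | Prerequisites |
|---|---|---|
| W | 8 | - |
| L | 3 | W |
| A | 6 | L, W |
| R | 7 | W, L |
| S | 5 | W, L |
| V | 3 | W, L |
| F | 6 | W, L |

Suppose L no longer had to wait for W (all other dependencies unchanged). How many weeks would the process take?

15

Original critical path: W→L→R = 8+3+7 = 18 ⇒ 18 weeks.
Without W→L, L's earliest start moves from 8 to 0.
The longest chain is now W→R = 8+7 = 15, so the process takes 15 weeks.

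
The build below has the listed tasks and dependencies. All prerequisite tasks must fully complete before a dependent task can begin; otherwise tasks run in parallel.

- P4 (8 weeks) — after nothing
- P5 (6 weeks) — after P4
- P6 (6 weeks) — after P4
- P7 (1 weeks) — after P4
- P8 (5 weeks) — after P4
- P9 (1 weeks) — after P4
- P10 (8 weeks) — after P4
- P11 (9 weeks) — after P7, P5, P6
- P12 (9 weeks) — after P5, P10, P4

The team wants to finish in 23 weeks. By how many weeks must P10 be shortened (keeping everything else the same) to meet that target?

Current finish: 25 weeks; target: 23.
P10 is on every critical path, so each week cut from P10 cuts the finish by one (this holds down to a finish of 23).
Need 25 − 23 = 2 weeks off P10 → P10 becomes 6 weeks, finish becomes 23.

2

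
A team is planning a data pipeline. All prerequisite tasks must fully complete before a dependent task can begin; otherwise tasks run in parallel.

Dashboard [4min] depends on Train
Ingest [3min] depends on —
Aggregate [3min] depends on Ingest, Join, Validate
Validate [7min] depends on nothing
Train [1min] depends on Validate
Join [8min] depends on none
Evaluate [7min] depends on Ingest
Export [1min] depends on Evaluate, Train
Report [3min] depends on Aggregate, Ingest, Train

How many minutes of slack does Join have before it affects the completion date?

0

Critical path: Join→Aggregate→Report = 8+3+3 = 14, so the finish is 14 minutes.
Join finishes as early as 8 and must finish by 8.
So Join can slip 8 − 8 = 0 minutes.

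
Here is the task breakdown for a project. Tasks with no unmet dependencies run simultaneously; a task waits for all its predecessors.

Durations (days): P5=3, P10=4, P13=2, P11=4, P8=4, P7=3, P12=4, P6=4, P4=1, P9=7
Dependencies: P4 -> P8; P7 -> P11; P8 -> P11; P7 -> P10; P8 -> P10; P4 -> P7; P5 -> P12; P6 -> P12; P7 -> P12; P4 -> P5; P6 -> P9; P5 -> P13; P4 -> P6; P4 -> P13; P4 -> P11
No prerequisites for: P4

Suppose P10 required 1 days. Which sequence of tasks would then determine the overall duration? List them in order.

Critical path before the change: P4→P6→P9 = 1+4+7 = 12 giving 12 days.
The longest path through P10 is only 9 days, so P10 has float 3.
No other chain overtakes it, so the finish is 12 days.

P4, P6, P9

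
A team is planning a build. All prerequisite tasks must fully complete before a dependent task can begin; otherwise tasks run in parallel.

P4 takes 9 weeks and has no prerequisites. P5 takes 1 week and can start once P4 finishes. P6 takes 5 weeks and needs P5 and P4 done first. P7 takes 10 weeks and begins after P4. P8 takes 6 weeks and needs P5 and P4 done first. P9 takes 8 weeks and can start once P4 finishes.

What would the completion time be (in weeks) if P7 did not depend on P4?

Before: longest chain P4→P7 = 9+10 = 19, finish 19.
Without P4→P7, P7's earliest start moves from 9 to 0.
New critical path: P4→P9 = 9+8 = 17 ⇒ 17 weeks.

17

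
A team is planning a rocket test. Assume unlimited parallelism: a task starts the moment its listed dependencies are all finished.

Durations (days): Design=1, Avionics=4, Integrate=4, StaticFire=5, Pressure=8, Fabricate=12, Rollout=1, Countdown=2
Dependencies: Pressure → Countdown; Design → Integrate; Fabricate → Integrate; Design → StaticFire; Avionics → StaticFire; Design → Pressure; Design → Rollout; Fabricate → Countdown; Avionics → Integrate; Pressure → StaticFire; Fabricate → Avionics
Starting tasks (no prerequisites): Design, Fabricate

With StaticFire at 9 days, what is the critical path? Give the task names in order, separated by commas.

The binding path is Fabricate→Avionics→StaticFire = 12+4+5 = 21; finish at 21 days.
StaticFire lies on that path, so at 9 days the path becomes 25 days.
That remains the longest chain; total 25 days.

Fabricate, Avionics, StaticFire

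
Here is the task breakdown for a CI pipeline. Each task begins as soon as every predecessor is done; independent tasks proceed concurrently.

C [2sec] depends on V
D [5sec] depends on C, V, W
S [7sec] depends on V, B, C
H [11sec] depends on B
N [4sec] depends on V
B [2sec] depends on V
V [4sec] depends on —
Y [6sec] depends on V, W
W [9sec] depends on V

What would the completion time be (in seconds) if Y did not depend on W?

18

Before: longest chain V→W→Y = 4+9+6 = 19, finish 19.
Without W→Y, Y's earliest start moves from 13 to 4.
After: V→W→D = 4+9+5 = 18 → 18 seconds.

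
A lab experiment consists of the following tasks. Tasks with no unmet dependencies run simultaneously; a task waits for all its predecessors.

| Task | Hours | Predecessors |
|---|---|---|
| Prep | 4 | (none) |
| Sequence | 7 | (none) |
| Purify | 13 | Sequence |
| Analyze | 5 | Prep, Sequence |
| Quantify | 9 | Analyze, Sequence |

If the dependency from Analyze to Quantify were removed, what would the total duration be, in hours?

With the dependency in place, Sequence→Analyze→Quantify = 7+5+9 = 21 sets the finish at 21 hours.
Without Analyze→Quantify, Quantify's earliest start moves from 12 to 7.
New critical path: Sequence→Purify = 7+13 = 20 ⇒ 20 hours.

20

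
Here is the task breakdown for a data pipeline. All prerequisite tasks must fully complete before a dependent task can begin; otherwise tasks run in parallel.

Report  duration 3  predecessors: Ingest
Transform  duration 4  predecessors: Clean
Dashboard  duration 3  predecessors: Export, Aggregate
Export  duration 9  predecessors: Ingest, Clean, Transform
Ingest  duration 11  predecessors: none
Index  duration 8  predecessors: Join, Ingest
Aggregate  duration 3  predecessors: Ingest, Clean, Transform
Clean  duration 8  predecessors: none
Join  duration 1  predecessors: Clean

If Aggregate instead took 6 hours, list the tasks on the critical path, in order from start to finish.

Clean, Transform, Export, Dashboard

Actual critical path: Clean→Transform→Export→Dashboard = 8+4+9+3 = 24 ⇒ 24 hours.
Aggregate is off the critical path — its longest chain is 18 hours, giving 6 of slack.
No other chain overtakes it, so the finish is 24 hours.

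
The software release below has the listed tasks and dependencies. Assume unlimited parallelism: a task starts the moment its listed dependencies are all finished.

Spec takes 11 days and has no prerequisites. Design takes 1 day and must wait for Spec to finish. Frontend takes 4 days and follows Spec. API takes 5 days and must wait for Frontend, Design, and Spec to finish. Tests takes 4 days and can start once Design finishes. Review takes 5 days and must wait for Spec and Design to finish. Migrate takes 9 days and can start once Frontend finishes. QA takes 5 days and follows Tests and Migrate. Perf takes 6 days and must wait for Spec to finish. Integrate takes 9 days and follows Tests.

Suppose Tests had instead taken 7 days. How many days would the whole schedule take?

29

As given, the longest chain is Spec→Frontend→Migrate→QA = 11+4+9+5 = 29, so the finish is 29 days.
The longest path through Tests is only 25 days, so Tests has float 4.
That remains the longest chain; total 29 days.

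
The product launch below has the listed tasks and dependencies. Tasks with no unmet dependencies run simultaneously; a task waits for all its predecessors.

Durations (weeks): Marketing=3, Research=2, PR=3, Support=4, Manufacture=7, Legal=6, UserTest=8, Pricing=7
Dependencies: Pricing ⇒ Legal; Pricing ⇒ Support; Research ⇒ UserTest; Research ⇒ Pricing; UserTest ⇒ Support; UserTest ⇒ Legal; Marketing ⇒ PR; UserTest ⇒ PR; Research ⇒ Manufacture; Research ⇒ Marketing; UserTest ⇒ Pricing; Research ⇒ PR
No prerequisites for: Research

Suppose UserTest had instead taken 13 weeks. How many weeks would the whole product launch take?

Actual critical path: Research→UserTest→Pricing→Legal = 2+8+7+6 = 23 ⇒ 23 weeks.
UserTest lies on that path, so at 13 weeks the path becomes 28 weeks.
The critical path is still Research→UserTest→Pricing→Legal; finish is now 28 weeks.

28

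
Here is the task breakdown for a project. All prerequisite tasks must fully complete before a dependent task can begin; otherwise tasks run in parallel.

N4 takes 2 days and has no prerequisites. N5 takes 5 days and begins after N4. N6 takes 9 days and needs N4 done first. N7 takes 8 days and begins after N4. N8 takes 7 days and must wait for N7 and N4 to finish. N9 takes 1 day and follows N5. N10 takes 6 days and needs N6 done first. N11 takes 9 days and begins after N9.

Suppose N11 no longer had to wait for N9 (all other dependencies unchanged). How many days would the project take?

Original critical path: N4→N5→N9→N11 = 2+5+1+9 = 17 ⇒ 17 days.
Without N9→N11, N11's earliest start moves from 8 to 0.
New critical path: N4→N6→N10 = 2+9+6 = 17 ⇒ 17 days.

17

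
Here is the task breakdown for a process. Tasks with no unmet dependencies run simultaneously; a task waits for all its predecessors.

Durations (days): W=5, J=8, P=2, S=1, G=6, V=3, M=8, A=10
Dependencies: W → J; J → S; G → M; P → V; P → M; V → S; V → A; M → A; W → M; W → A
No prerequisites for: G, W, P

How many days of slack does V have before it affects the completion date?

9

G→M→A = 6+8+10 = 24 sets the makespan at 24 days.
Longest path through V: 15 days (earliest finish 5, latest finish 14).
Float = 24 − 15 = 9.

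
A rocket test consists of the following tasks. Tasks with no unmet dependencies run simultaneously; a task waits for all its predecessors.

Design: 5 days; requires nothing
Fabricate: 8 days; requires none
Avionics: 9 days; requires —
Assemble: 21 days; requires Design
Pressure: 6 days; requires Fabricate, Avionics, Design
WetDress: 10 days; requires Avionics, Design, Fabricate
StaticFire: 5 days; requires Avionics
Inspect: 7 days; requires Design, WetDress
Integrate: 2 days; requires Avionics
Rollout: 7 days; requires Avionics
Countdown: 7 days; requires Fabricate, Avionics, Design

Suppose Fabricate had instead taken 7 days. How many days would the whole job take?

Baseline: Design→Assemble = 5+21 = 26 → 26 days.
Fabricate has 1 day of float (longest path through it is 25).
No other chain overtakes it, so the finish is 26 days.

26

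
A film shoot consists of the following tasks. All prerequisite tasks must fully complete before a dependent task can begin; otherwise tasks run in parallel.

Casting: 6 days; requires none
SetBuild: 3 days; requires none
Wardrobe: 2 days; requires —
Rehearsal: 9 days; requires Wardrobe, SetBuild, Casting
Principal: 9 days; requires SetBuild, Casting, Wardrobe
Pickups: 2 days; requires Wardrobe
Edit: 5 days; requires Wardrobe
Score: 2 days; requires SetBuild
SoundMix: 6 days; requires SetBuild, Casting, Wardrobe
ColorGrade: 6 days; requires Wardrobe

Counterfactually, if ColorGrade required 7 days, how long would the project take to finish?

The binding path is Casting→Rehearsal = 6+9 = 15; finish at 15 days.
ColorGrade has 7 days of float (longest path through it is 8).
The critical path is still Casting→Rehearsal; finish is now 15 days.

15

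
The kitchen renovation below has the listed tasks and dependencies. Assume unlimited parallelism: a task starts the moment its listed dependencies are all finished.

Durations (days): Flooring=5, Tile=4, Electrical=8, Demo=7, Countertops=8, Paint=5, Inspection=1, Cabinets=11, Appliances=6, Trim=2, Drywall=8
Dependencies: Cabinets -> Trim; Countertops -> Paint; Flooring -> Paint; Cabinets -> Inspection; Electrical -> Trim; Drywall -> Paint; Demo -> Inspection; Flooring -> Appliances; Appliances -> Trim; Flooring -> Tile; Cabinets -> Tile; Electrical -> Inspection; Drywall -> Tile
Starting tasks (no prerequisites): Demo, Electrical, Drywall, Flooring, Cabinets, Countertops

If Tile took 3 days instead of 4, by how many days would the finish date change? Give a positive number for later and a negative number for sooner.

-1

Actual critical path: Cabinets→Tile = 11+4 = 15 ⇒ 15 days.
Tile is on the critical path; changing it to 3 makes that path 14 days.
The critical path is still Cabinets→Tile; finish is now 14 days.
Change in finish: 14 − 15 = -1 days.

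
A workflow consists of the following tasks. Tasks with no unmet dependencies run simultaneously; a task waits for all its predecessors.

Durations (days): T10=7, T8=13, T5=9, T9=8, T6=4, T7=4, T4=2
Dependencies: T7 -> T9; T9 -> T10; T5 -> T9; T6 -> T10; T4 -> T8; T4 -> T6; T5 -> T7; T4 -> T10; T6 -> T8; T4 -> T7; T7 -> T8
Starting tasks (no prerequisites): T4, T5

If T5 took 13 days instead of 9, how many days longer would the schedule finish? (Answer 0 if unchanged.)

4

Baseline: T5→T7→T9→T10 = 9+4+8+7 = 28 → 28 days.
Since T5 is critical, the +4 change carries straight to that chain (now 32 days).
The critical path is still T5→T7→T9→T10; finish is now 32 days.
Change in finish: 32 − 28 = +4 days.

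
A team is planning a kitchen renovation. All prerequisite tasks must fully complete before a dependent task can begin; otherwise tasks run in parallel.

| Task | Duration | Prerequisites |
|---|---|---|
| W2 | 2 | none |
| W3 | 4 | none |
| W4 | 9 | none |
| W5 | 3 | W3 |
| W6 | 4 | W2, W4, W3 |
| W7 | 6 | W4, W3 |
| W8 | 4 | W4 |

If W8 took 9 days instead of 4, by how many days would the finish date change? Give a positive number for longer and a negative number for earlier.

3

The binding path is W4→W7 = 9+6 = 15; finish at 15 days.
W8 has 2 days of float (longest path through it is 13).
Now W4→W8 = 9+9 = 18 is longest, so the finish becomes 18 days.
Change in finish: 18 − 15 = +3 days.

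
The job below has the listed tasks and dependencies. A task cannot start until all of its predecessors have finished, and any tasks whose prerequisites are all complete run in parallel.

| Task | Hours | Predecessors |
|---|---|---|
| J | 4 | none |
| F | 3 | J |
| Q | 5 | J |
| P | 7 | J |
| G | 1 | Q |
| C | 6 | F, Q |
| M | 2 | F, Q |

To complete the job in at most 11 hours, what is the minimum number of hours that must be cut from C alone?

Current finish: 15 hours; target: 11.
C is on every critical path, so each hour cut from C cuts the finish by one (this holds down to a finish of 11).
Need 15 − 11 = 4 hours off C → C becomes 2 hours, finish becomes 11.

4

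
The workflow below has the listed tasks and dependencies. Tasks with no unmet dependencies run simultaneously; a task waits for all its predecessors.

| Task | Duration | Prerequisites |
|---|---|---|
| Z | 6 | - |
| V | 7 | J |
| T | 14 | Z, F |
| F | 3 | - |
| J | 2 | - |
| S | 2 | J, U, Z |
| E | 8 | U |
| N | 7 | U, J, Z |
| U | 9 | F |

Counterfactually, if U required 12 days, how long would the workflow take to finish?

As given, the longest chain is F→U→E = 3+9+8 = 20, so the finish is 20 days.
Since U is critical, the +3 change carries straight to that chain (now 23 days).
No other chain overtakes it, so the finish is 23 days.

23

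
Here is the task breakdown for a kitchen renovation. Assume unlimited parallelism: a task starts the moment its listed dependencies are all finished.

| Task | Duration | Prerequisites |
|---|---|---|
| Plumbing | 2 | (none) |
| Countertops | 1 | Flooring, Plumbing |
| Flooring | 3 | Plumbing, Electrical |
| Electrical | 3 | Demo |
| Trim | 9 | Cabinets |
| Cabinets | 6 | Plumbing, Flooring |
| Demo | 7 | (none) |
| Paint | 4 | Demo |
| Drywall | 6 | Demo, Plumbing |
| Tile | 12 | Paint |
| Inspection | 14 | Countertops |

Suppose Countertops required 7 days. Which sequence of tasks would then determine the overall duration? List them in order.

The binding path is Demo→Electrical→Flooring→Countertops→Inspection = 7+3+3+1+14 = 28; finish at 28 days.
Countertops is on the critical path; changing it to 7 makes that path 34 days.
The critical path is still Demo→Electrical→Flooring→Countertops→Inspection; finish is now 34 days.

Demo, Electrical, Flooring, Countertops, Inspection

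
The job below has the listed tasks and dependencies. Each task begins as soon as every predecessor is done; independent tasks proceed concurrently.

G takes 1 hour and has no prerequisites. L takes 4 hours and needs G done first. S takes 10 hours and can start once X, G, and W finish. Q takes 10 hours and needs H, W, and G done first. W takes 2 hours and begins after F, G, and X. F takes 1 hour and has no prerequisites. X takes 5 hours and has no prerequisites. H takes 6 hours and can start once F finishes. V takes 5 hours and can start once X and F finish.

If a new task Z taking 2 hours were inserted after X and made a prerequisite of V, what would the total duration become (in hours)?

17

Originally the job takes 17 hours.
With Z inserted, V now waits for max(X, F, Z).
New critical path: X→W→Q = 5+2+10 = 17 ⇒ 17 hours.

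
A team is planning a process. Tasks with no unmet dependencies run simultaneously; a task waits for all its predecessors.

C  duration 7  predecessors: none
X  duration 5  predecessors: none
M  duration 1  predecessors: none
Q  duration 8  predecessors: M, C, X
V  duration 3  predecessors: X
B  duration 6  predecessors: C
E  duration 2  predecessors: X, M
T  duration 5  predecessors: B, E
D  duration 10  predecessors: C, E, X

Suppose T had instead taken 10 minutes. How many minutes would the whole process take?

23

As given, the longest chain is C→B→T = 7+6+5 = 18, so the finish is 18 minutes.
T lies on that path, so at 10 minutes the path becomes 23 minutes.
That remains the longest chain; total 23 minutes.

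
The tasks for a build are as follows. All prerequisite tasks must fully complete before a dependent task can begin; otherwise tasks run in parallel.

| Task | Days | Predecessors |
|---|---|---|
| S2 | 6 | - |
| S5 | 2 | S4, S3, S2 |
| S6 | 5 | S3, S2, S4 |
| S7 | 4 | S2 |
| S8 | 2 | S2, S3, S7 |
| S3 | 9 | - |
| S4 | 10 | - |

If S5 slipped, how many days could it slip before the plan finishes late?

3

Critical path: S4→S6 = 10+5 = 15, so the finish is 15 days.
Longest path through S5: 12 days (earliest finish 12, latest finish 15).
Slack of S5 = 13 − 10 = 3 days.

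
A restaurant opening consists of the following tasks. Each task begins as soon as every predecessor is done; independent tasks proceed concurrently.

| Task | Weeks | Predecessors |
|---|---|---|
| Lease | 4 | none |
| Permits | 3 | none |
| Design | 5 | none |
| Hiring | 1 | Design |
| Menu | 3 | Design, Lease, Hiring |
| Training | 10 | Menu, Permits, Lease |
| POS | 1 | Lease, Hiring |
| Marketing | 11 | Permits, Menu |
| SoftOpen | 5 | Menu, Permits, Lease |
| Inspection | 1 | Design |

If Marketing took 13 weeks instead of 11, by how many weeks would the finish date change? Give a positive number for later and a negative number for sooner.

The binding path is Design→Hiring→Menu→Marketing = 5+1+3+11 = 20; finish at 20 weeks.
Marketing lies on that path, so at 13 weeks the path becomes 22 weeks.
That remains the longest chain; total 22 weeks.
Change in finish: 22 − 20 = +2 weeks.

2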